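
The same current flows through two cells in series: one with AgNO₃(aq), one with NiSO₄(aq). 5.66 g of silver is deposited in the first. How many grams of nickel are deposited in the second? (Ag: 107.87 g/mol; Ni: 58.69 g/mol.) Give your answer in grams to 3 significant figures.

1.54 g

n(Ag) = 5.66 / 107.87 = 0.05247 mol
Ag⁺ + e⁻ → Ag, so n(e⁻) = 0.05247 mol
The cells are in series, so the same charge (and hence the same n(e⁻) = 0.05247 mol) passes through both.
Ni²⁺ + 2e⁻ → Ni, so n(Ni) = 0.05247 / 2 = 0.02624 mol
m(Ni) = 0.02624 × 58.69 = 1.54 g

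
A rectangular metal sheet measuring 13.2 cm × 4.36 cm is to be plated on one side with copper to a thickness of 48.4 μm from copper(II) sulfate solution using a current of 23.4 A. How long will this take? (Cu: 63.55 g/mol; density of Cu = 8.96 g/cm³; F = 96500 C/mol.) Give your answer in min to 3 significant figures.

Plated area = 13.2 × 4.36 = 57.55 cm²
Volume = 57.55 × 48.4×10⁻⁴ cm = 0.2785 cm³
m(Cu) = 0.2785 × 8.96 = 2.495 g
n(Cu) = 2.495 / 63.55 = 0.03926 mol; n(e⁻) = 2 × 0.03926 = 0.07852 mol
Q = 0.07852 × 96500 = 7577 C
t = 7577 / 23.4 = 323.8 s = 5.40 min

5.40 min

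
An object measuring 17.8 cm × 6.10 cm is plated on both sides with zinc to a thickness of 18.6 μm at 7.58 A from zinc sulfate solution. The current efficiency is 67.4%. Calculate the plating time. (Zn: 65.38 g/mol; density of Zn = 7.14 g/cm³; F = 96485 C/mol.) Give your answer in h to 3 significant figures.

Plated area = 2 × 17.8 × 6.10 = 217.2 cm²
Volume = 217.2 × 18.6×10⁻⁴ cm = 0.4040 cm³
m(Zn) = 0.4040 × 7.14 = 2.885 g
n(Zn) = 2.885 / 65.38 = 0.04413 mol; n(e⁻) = 2 × 0.04413 = 0.08826 mol
Q = 0.08826 × 96485 / 0.674 = 12630 C
t = 12630 / 7.58 = 1666 s = 0.463 h

0.463 h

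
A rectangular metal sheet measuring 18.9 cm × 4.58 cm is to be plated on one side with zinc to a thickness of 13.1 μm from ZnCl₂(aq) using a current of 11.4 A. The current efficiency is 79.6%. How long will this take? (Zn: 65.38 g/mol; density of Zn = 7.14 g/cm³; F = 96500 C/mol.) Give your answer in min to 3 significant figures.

4.39 min

Plated area = 18.9 × 4.58 = 86.56 cm²
Volume = 86.56 × 13.1×10⁻⁴ cm = 0.1134 cm³
m(Zn) = 0.1134 × 7.14 = 0.8097 g
n(Zn) = 0.8097 / 65.38 = 0.01238 mol; n(e⁻) = 2 × 0.01238 = 0.02476 mol
Q = 0.02476 × 96500 / 0.796 = 3002 C
t = 3002 / 11.4 = 263.3 s = 4.39 min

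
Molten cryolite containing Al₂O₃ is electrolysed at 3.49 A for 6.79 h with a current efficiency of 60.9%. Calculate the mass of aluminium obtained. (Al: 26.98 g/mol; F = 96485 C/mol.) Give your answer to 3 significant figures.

4.84 g

Q = 3.49 × 24444 = 85310 C
n(e⁻) = 85310 / 96485 = 0.8842 mol
Al³⁺ + 3e⁻ → Al, so theoretical m(Al) = 0.2947 × 26.98 = 7.951 g
Actual mass = 60.9% × 7.951 = 4.84 g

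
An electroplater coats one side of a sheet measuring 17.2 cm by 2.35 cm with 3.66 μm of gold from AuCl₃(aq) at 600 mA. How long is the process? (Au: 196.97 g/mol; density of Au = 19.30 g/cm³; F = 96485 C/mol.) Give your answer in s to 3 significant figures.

Plated area = 17.2 × 2.35 = 40.42 cm²
Volume = 40.42 × 3.66×10⁻⁴ cm = 0.01479 cm³
m(Au) = 0.01479 × 19.30 = 0.2854 g
n(Au) = 0.2854 / 196.97 = 0.001449 mol; n(e⁻) = 3 × 0.001449 = 0.004347 mol
Q = 0.004347 × 96485 = 419.4 C
t = 419.4 / 0.600 = 699.0 s

699 s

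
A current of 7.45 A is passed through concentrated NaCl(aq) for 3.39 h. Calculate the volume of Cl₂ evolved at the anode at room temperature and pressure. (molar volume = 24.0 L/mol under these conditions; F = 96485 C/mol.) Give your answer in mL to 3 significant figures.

Charge passed = 7.45 × 12204 = 90920 C
n(e⁻) = Q/F = 90920/96485 = 0.9423 mol
2Cl⁻ → Cl₂ + 2e⁻, so n(Cl₂) = 0.9423 / 2 = 0.4712 mol
V = 0.4712 × 24.0 = 11.31 L
= 11300 mL

11300 mL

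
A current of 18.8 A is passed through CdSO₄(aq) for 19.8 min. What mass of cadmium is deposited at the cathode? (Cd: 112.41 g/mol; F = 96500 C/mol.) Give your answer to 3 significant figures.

13.0 g

Q = 18.8 A × 1188 s = 22330 C
n(e⁻) = Q/F = 22330/96500 = 0.2314 mol
Cd²⁺ + 2e⁻ → Cd, so n(Cd) = 0.2314 / 2 = 0.1157 mol
m = 0.1157 × 112.41 = 13.0 g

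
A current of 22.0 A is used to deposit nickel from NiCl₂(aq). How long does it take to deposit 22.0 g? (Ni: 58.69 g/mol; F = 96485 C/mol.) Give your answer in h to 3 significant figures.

0.913 h

n(Ni) = 22.0 / 58.69 = 0.3749 mol
Ni²⁺ + 2e⁻ → Ni, so n(e⁻) = 2 × 0.3749 = 0.7498 mol
Q = 0.7498 × 96485 = 72340 C
t = Q / I = 72340 / 22.0 = 3288 s = 0.913 h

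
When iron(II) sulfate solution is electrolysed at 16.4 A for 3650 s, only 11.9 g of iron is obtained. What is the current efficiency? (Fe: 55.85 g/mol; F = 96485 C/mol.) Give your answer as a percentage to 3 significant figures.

Q = 16.4 × 3650 = 59860 C
n(e⁻) = 59860 / 96485 = 0.6204 mol
Fe²⁺ + 2e⁻ → Fe, so theoretical n(Fe) = 0.3102 mol → 17.32 g
Efficiency = 11.9 / 17.32 = 0.6871 = 68.7%

68.7%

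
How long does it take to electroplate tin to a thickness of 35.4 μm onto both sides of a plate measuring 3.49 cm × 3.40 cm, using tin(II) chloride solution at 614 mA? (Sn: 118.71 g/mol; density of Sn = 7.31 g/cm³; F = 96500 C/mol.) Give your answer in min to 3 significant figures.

Plated area = 2 × 3.49 × 3.40 = 23.73 cm²
Volume = 23.73 × 35.4×10⁻⁴ cm = 0.08400 cm³
m(Sn) = 0.08400 × 7.31 = 0.6140 g
n(Sn) = 0.6140 / 118.71 = 0.005172 mol; n(e⁻) = 2 × 0.005172 = 0.01034 mol
Q = 0.01034 × 96500 = 997.8 C
t = 997.8 / 0.614 = 1625 s = 27.1 min

27.1 min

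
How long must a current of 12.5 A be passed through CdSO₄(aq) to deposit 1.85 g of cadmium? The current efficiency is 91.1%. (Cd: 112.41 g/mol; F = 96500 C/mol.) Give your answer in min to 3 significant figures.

n(Cd) = 1.85 / 112.41 = 0.01646 mol
Cd²⁺ + 2e⁻ → Cd, so n(e⁻) = 2 × 0.01646 = 0.03292 mol
Q = 0.03292 × 96500 / 0.911 = 3487 C
t = Q / I = 3487 / 12.5 = 279.0 s = 4.65 min

4.65 min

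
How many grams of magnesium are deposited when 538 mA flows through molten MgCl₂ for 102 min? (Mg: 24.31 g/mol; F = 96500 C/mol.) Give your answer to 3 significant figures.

Q = 0.538 A × 6120 s = 3293 C
n(e⁻) = Q/F = 3293/96500 = 0.03412 mol
Mg²⁺ + 2e⁻ → Mg, so n(Mg) = 0.03412 / 2 = 0.01706 mol
m = 0.01706 × 24.31 = 0.415 g

0.415 g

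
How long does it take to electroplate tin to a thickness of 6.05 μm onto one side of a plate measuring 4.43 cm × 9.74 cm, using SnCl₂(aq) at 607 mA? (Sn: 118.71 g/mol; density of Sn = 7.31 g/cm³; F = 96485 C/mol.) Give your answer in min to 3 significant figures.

Plated area = 4.43 × 9.74 = 43.15 cm²
Volume = 43.15 × 6.05×10⁻⁴ cm = 0.02611 cm³
m(Sn) = 0.02611 × 7.31 = 0.1909 g
n(Sn) = 0.1909 / 118.71 = 0.001608 mol; n(e⁻) = 2 × 0.001608 = 0.003216 mol
Q = 0.003216 × 96485 = 310.3 C
t = 310.3 / 0.607 = 511.2 s = 8.52 min

8.52 min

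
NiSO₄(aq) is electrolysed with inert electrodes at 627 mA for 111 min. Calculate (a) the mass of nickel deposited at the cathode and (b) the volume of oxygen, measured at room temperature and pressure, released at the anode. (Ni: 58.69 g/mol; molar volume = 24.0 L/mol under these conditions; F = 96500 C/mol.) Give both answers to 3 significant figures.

Q = 0.627 × 6660 = 4176 C; n(e⁻) = 4176 / 96500 = 0.04327 mol
Cathode: Ni²⁺ + 2e⁻ → Ni → n(Ni) = 0.04327/2 = 0.02164 mol → 1.27 g
Anode: 2H₂O → O₂ + 4H⁺ + 4e⁻ → n(O₂) = 0.04327/4 = 0.01082 mol → 0.260 L

1.27 g Ni; 0.260 L O₂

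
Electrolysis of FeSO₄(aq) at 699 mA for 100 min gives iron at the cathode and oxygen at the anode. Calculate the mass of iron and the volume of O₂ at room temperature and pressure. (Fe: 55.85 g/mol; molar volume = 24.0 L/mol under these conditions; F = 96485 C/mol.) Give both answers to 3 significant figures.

Q = 0.699 × 6000 = 4194 C; n(e⁻) = 4194 / 96485 = 0.04347 mol
Cathode: Fe²⁺ + 2e⁻ → Fe → n(Fe) = 0.04347/2 = 0.02174 mol → 1.21 g
Anode: 2H₂O → O₂ + 4H⁺ + 4e⁻ → n(O₂) = 0.04347/4 = 0.01087 mol → 0.261 L

1.21 g Fe; 0.261 L O₂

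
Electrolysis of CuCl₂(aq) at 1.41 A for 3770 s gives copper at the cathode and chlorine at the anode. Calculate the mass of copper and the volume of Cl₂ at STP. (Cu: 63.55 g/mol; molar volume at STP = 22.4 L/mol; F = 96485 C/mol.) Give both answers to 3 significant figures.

Q = 1.41 × 3770 = 5316 C; n(e⁻) = 5316 / 96485 = 0.05510 mol
Cathode: Cu²⁺ + 2e⁻ → Cu → n(Cu) = 0.05510/2 = 0.02755 mol → 1.75 g
Anode: 2Cl⁻ → Cl₂ + 2e⁻ → n(Cl₂) = 0.05510/2 = 0.02755 mol → 0.617 L

1.75 g Cu; 0.617 L Cl₂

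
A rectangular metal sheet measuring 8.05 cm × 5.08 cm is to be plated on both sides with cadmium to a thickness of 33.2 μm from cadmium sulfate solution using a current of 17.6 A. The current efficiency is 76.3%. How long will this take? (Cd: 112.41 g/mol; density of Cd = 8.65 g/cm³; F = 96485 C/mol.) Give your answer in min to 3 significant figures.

5.00 min

Plated area = 2 × 8.05 × 5.08 = 81.79 cm²
Volume = 81.79 × 33.2×10⁻⁴ cm = 0.2715 cm³
m(Cd) = 0.2715 × 8.65 = 2.348 g
n(Cd) = 2.348 / 112.41 = 0.02089 mol; n(e⁻) = 2 × 0.02089 = 0.04178 mol
Q = 0.04178 × 96485 / 0.763 = 5283 C
t = 5283 / 17.6 = 300.2 s = 5.00 min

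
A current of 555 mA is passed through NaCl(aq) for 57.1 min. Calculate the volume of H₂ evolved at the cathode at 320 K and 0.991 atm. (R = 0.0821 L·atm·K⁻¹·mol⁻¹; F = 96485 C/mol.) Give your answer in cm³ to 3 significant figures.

261 cm³

Q = It = 0.555 × 3426 = 1901 C
Moles of electrons = 1901 / 96485 = 0.01970 mol
2H⁺ + 2e⁻ → H₂, so n(H₂) = 0.01970 / 2 = 0.009850 mol
V = nRT/P = 0.009850 × 0.0821 × 320 / 0.991 = 0.2611 L
= 261 cm³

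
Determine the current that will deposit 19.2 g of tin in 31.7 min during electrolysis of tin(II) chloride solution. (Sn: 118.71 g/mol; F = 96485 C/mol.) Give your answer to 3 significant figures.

16.4 A

n(Sn) = 19.2 / 118.71 = 0.1617 mol
Sn²⁺ + 2e⁻ → Sn, so n(e⁻) = 2 × 0.1617 = 0.3234 mol
Q = 0.3234 × 96485 = 31200 C
I = Q / t = 31200 / 1902 s = 16.4 A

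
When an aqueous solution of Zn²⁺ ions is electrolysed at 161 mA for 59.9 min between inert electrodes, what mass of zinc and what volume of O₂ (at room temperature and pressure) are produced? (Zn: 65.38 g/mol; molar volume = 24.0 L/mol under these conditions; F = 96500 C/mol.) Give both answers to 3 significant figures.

Q = 0.161 × 3594 = 578.6 C; n(e⁻) = 578.6 / 96500 = 0.005996 mol
Cathode: Zn²⁺ + 2e⁻ → Zn → n(Zn) = 0.005996/2 = 0.002998 mol → 0.196 g
Anode: 2H₂O → O₂ + 4H⁺ + 4e⁻ → n(O₂) = 0.005996/4 = 0.001499 mol → 0.0360 L

0.196 g Zn; 0.0360 L O₂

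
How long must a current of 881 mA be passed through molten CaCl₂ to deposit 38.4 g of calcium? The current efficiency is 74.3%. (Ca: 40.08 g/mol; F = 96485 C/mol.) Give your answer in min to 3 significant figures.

n(Ca) = 38.4 / 40.08 = 0.9581 mol
Ca²⁺ + 2e⁻ → Ca, so n(e⁻) = 2 × 0.9581 = 1.916 mol
Q = 1.916 × 96485 / 0.743 = 2.488×10^5 C
t = Q / I = 2.488×10^5 / 0.881 = 2.824×10^5 s = 4710 min

4710 min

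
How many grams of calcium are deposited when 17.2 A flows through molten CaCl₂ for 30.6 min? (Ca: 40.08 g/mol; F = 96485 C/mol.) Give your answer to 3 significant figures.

Q = It = 17.2 × 1836 = 31580 C
Moles of electrons = 31580 / 96485 = 0.3273 mol
Ca²⁺ + 2e⁻ → Ca, so n(Ca) = 0.3273 / 2 = 0.1637 mol
m = 0.1637 × 40.08 = 6.56 g

6.56 g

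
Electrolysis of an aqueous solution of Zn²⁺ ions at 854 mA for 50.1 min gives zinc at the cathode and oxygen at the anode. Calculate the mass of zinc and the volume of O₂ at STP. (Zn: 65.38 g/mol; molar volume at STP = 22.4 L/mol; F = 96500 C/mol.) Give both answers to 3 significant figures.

0.870 g Zn; 0.149 L O₂

Q = 0.854 × 3006 = 2567 C; n(e⁻) = 2567 / 96500 = 0.02660 mol
Cathode: Zn²⁺ + 2e⁻ → Zn → n(Zn) = 0.02660/2 = 0.01330 mol → 0.870 g
Anode: 2H₂O → O₂ + 4H⁺ + 4e⁻ → n(O₂) = 0.02660/4 = 0.006650 mol → 0.149 L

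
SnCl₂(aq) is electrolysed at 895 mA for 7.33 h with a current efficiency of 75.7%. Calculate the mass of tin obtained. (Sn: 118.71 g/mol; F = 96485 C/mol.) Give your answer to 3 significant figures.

Q = 0.895 × 26388 = 23620 C
n(e⁻) = 23620 / 96485 = 0.2448 mol
Sn²⁺ + 2e⁻ → Sn, so theoretical m(Sn) = 0.1224 × 118.71 = 14.53 g
Actual mass = 75.7% × 14.53 = 11.0 g

11.0 g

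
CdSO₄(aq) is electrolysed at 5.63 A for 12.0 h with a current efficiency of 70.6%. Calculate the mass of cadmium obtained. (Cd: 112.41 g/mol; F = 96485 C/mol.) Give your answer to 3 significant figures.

100 g

Q = 5.63 × 43200 = 2.432×10^5 C
n(e⁻) = 2.432×10^5 / 96485 = 2.521 mol
Cd²⁺ + 2e⁻ → Cd, so theoretical m(Cd) = 1.261 × 112.41 = 141.7 g
Actual mass = 70.6% × 141.7 = 100 g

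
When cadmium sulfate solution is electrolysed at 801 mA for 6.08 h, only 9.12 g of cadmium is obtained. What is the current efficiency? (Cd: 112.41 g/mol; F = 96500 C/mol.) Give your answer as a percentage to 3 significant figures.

89.3%

Q = 0.801 × 21888 = 17530 C
n(e⁻) = 17530 / 96500 = 0.1817 mol
Cd²⁺ + 2e⁻ → Cd, so theoretical n(Cd) = 0.09085 mol → 10.21 g
Efficiency = 9.12 / 10.21 = 0.8932 = 89.3%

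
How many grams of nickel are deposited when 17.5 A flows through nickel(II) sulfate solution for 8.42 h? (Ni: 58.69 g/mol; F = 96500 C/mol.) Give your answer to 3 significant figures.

Q = It = 17.5 × 30312 = 5.305×10^5 C
Moles of electrons = 5.305×10^5 / 96500 = 5.497 mol
Ni²⁺ + 2e⁻ → Ni, so n(Ni) = 5.497 / 2 = 2.749 mol
m = 2.749 × 58.69 = 161 g

161 g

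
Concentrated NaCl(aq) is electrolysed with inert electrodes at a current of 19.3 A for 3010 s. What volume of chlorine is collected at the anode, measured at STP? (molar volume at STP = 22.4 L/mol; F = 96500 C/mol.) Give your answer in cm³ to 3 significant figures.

6740 cm³

Q = It = 19.3 × 3010 = 58090 C
n(e⁻) = Q/F = 58090/96500 = 0.6020 mol
2Cl⁻ → Cl₂ + 2e⁻, so n(Cl₂) = 0.6020 / 2 = 0.3010 mol
V = 0.3010 × 22.4 = 6.742 L
= 6740 cm³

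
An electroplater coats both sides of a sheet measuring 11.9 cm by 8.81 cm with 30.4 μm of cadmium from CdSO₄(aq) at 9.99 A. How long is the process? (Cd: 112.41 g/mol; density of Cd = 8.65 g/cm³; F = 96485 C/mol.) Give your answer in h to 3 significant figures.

Plated area = 2 × 11.9 × 8.81 = 209.7 cm²
Volume = 209.7 × 30.4×10⁻⁴ cm = 0.6375 cm³
m(Cd) = 0.6375 × 8.65 = 5.514 g
n(Cd) = 5.514 / 112.41 = 0.04905 mol; n(e⁻) = 2 × 0.04905 = 0.09810 mol
Q = 0.09810 × 96485 = 9465 C
t = 9465 / 9.99 = 947.4 s = 0.263 h

0.263 h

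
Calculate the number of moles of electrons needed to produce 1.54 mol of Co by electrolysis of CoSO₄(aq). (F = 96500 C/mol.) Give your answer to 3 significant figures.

Co²⁺ + 2e⁻ → Co, so n(e⁻) = 2 × 1.54 = 3.080 mol

3.08 mol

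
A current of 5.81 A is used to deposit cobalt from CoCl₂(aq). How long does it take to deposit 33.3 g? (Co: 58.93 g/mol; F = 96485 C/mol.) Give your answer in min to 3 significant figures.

313 min

n(Co) = 33.3 / 58.93 = 0.5651 mol
Co²⁺ + 2e⁻ → Co, so n(e⁻) = 2 × 0.5651 = 1.130 mol
Q = 1.130 × 96485 = 1.090×10^5 C
t = Q / I = 1.090×10^5 / 5.81 = 18760 s = 313 min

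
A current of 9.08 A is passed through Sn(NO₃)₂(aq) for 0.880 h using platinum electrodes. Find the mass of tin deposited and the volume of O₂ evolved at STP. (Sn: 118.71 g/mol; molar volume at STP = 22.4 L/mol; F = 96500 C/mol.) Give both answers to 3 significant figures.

17.7 g Sn; 1.67 L O₂

Q = 9.08 × 3168 = 28770 C; n(e⁻) = 28770 / 96500 = 0.2981 mol
Cathode: Sn²⁺ + 2e⁻ → Sn → n(Sn) = 0.2981/2 = 0.1491 mol → 17.7 g
Anode: 2H₂O → O₂ + 4H⁺ + 4e⁻ → n(O₂) = 0.2981/4 = 0.07453 mol → 1.67 L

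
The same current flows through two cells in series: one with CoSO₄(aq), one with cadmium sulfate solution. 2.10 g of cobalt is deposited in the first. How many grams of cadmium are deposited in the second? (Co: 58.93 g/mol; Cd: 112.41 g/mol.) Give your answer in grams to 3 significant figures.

n(Co) = 2.10 / 58.93 = 0.03564 mol
Co²⁺ + 2e⁻ → Co, so n(e⁻) = 2 × 0.03564 = 0.07128 mol
Same current for the same time ⇒ same n(e⁻) = 0.07128 mol in both cells.
Cd²⁺ + 2e⁻ → Cd, so n(Cd) = 0.07128 / 2 = 0.03564 mol
m(Cd) = 0.03564 × 112.41 = 4.01 g

4.01 g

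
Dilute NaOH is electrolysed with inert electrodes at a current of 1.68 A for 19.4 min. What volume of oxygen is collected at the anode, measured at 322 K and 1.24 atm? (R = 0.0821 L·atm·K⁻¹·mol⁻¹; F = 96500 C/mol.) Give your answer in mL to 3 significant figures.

108 mL

Q = It = 1.68 × 1164 = 1956 C
Moles of electrons = 1956 / 96500 = 0.02027 mol
2H₂O → O₂ + 4H⁺ + 4e⁻, so n(O₂) = 0.02027 / 4 = 0.005068 mol
V = nRT/P = 0.005068 × 0.0821 × 322 / 1.24 = 0.1080 L
= 108 mL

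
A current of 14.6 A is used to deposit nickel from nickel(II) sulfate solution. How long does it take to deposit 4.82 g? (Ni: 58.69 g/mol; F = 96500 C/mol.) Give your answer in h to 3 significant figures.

n(Ni) = 4.82 / 58.69 = 0.08213 mol
Ni²⁺ + 2e⁻ → Ni, so n(e⁻) = 2 × 0.08213 = 0.1643 mol
Q = 0.1643 × 96500 = 15850 C
t = Q / I = 15850 / 14.6 = 1086 s = 0.302 h

0.302 h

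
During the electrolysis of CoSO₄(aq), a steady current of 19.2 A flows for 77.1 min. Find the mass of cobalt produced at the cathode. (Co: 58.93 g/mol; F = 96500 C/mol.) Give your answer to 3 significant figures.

Q = 19.2 A × 4626 s = 88820 C
n(e⁻) = Q/F = 88820/96500 = 0.9204 mol
Co²⁺ + 2e⁻ → Co, so n(Co) = 0.9204 / 2 = 0.4602 mol
m = 0.4602 × 58.93 = 27.1 g

27.1 g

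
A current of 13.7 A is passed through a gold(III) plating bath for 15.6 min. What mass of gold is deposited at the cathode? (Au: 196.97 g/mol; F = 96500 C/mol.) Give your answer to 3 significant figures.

8.72 g

Charge passed = 13.7 × 936 = 12820 C
Moles of electrons = 12820 / 96500 = 0.1328 mol
Au³⁺ + 3e⁻ → Au, so n(Au) = 0.1328 / 3 = 0.04427 mol
m = 0.04427 × 196.97 = 8.72 g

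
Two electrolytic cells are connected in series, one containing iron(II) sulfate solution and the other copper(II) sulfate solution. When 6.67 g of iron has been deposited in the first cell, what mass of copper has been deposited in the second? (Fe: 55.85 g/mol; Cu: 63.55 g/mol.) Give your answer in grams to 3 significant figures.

n(Fe) = 6.67 / 55.85 = 0.1194 mol
Fe²⁺ + 2e⁻ → Fe, so n(e⁻) = 2 × 0.1194 = 0.2388 mol
Same current for the same time ⇒ same n(e⁻) = 0.2388 mol in both cells.
Cu²⁺ + 2e⁻ → Cu, so n(Cu) = 0.2388 / 2 = 0.1194 mol
m(Cu) = 0.1194 × 63.55 = 7.59 g

7.59 g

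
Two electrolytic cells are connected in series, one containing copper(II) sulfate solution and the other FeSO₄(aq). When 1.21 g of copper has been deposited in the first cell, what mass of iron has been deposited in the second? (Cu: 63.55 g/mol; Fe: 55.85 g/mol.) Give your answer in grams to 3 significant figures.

n(Cu) = 1.21 / 63.55 = 0.01904 mol
Cu²⁺ + 2e⁻ → Cu, so n(e⁻) = 2 × 0.01904 = 0.03808 mol
The cells are in series, so the same charge (and hence the same n(e⁻) = 0.03808 mol) passes through both.
Fe²⁺ + 2e⁻ → Fe, so n(Fe) = 0.03808 / 2 = 0.01904 mol
m(Fe) = 0.01904 × 55.85 = 1.06 g

1.06 g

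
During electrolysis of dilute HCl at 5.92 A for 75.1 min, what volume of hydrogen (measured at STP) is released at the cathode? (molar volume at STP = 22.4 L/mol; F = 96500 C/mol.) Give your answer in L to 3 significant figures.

3.10 L

Charge passed = 5.92 × 4506 = 26680 C
n(e⁻) = 26680 / 96500 = 0.2765 mol
2H⁺ + 2e⁻ → H₂, so n(H₂) = 0.2765 / 2 = 0.1383 mol
V = 0.1383 × 22.4 = 3.098 L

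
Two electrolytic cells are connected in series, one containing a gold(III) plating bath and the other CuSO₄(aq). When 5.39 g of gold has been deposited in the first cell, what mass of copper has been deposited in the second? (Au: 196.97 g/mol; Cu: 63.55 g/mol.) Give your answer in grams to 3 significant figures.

2.61 g

n(Au) = 5.39 / 196.97 = 0.02736 mol
Au³⁺ + 3e⁻ → Au, so n(e⁻) = 3 × 0.02736 = 0.08208 mol
In series, the same 0.08208 mol of electrons flows through the second cell.
Cu²⁺ + 2e⁻ → Cu, so n(Cu) = 0.08208 / 2 = 0.04104 mol
m(Cu) = 0.04104 × 63.55 = 2.61 g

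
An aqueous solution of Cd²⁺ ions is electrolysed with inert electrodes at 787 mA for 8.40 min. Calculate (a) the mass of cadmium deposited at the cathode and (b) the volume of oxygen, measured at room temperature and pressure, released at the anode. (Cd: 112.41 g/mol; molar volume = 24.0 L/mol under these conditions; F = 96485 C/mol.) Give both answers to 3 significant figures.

0.231 g Cd; 0.0247 L O₂

Q = 0.787 × 504 = 396.6 C; n(e⁻) = 396.6 / 96485 = 0.004110 mol
Cathode: Cd²⁺ + 2e⁻ → Cd → n(Cd) = 0.004110/2 = 0.002055 mol → 0.231 g
Anode: 2H₂O → O₂ + 4H⁺ + 4e⁻ → n(O₂) = 0.004110/4 = 0.001028 mol → 0.0247 L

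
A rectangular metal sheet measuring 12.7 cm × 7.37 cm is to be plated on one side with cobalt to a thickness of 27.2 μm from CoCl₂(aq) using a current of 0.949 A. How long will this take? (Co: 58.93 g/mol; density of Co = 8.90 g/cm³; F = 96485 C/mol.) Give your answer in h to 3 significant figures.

2.17 h

Plated area = 12.7 × 7.37 = 93.60 cm²
Volume = 93.60 × 27.2×10⁻⁴ cm = 0.2546 cm³
m(Co) = 0.2546 × 8.90 = 2.266 g
n(Co) = 2.266 / 58.93 = 0.03845 mol; n(e⁻) = 2 × 0.03845 = 0.07690 mol
Q = 0.07690 × 96485 = 7420 C
t = 7420 / 0.949 = 7819 s = 2.17 h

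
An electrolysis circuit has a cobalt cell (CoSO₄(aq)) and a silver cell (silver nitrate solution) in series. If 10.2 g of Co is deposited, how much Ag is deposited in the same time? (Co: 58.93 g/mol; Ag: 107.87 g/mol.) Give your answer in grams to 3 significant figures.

n(Co) = 10.2 / 58.93 = 0.1731 mol
Co²⁺ + 2e⁻ → Co, so n(e⁻) = 2 × 0.1731 = 0.3462 mol
The cells are in series, so the same charge (and hence the same n(e⁻) = 0.3462 mol) passes through both.
Ag⁺ + e⁻ → Ag, so n(Ag) = 0.3462 mol
m(Ag) = 0.3462 × 107.87 = 37.3 g

37.3 g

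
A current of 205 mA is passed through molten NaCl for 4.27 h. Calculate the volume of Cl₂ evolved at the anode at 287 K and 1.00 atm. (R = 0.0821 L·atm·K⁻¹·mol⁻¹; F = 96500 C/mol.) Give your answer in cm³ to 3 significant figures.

Q = 0.205 A × 15372 s = 3151 C
Moles of electrons = 3151 / 96500 = 0.03265 mol
2Cl⁻ → Cl₂ + 2e⁻, so n(Cl₂) = 0.03265 / 2 = 0.01633 mol
V = nRT/P = 0.01633 × 0.0821 × 287 / 1.00 = 0.3848 L
= 385 cm³

385 cm³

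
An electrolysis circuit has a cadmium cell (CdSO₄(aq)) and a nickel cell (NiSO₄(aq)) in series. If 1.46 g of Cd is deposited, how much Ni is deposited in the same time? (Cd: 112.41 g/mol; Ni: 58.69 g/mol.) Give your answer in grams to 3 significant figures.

0.762 g

n(Cd) = 1.46 / 112.41 = 0.01299 mol
Cd²⁺ + 2e⁻ → Cd, so n(e⁻) = 2 × 0.01299 = 0.02598 mol
Same current for the same time ⇒ same n(e⁻) = 0.02598 mol in both cells.
Ni²⁺ + 2e⁻ → Ni, so n(Ni) = 0.02598 / 2 = 0.01299 mol
m(Ni) = 0.01299 × 58.69 = 0.762 g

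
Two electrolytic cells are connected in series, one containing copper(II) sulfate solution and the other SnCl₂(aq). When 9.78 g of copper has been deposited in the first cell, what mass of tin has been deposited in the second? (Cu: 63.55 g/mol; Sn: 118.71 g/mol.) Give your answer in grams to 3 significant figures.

18.3 g

n(Cu) = 9.78 / 63.55 = 0.1539 mol
Cu²⁺ + 2e⁻ → Cu, so n(e⁻) = 2 × 0.1539 = 0.3078 mol
The cells are in series, so the same charge (and hence the same n(e⁻) = 0.3078 mol) passes through both.
Sn²⁺ + 2e⁻ → Sn, so n(Sn) = 0.3078 / 2 = 0.1539 mol
m(Sn) = 0.1539 × 118.71 = 18.3 g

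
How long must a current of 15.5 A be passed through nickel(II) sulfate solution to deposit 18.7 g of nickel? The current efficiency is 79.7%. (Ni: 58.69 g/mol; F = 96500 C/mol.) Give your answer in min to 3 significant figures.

n(Ni) = 18.7 / 58.69 = 0.3186 mol
Ni²⁺ + 2e⁻ → Ni, so n(e⁻) = 2 × 0.3186 = 0.6372 mol
Q = 0.6372 × 96500 / 0.797 = 77150 C
t = Q / I = 77150 / 15.5 = 4977 s = 83.0 min

83.0 min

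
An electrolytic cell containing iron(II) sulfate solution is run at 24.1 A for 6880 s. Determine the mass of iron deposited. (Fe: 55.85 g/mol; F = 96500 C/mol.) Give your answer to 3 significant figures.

Charge passed = 24.1 × 6880 = 1.658×10^5 C
Moles of electrons = 1.658×10^5 / 96500 = 1.718 mol
Fe²⁺ + 2e⁻ → Fe, so n(Fe) = 1.718 / 2 = 0.8590 mol
m = 0.8590 × 55.85 = 48.0 g

48.0 g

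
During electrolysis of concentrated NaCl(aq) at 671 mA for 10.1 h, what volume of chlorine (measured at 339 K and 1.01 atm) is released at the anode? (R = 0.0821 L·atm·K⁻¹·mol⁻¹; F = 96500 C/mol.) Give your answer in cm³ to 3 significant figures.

3480 cm³

Charge passed = 0.671 × 36360 = 24400 C
Moles of electrons = 24400 / 96500 = 0.2528 mol
2Cl⁻ → Cl₂ + 2e⁻, so n(Cl₂) = 0.2528 / 2 = 0.1264 mol
V = nRT/P = 0.1264 × 0.0821 × 339 / 1.01 = 3.483 L
= 3480 cm³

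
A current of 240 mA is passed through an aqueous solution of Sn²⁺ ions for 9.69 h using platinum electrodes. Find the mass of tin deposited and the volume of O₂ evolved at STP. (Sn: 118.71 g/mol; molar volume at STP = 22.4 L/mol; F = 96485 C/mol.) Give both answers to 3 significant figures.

Q = 0.240 × 34884 = 8372 C; n(e⁻) = 8372 / 96485 = 0.08677 mol
Cathode: Sn²⁺ + 2e⁻ → Sn → n(Sn) = 0.08677/2 = 0.04339 mol → 5.15 g
Anode: 2H₂O → O₂ + 4H⁺ + 4e⁻ → n(O₂) = 0.08677/4 = 0.02169 mol → 0.486 L

5.15 g Sn; 0.486 L O₂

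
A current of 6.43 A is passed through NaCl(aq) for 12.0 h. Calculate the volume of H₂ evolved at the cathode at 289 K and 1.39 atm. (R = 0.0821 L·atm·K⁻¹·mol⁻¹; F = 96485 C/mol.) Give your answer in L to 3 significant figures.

Q = 6.43 A × 43200 s = 2.778×10^5 C
n(e⁻) = Q/F = 2.778×10^5/96485 = 2.879 mol
2H⁺ + 2e⁻ → H₂, so n(H₂) = 2.879 / 2 = 1.440 mol
V = nRT/P = 1.440 × 0.0821 × 289 / 1.39 = 24.58 L

24.6 L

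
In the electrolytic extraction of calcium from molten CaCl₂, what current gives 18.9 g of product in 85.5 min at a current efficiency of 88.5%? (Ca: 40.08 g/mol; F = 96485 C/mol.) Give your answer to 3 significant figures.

20.0 A

n(Ca) = 18.9 / 40.08 = 0.4716 mol
Ca²⁺ + 2e⁻ → Ca, so n(e⁻) = 2 × 0.4716 = 0.9432 mol
Q = 0.9432 × 96485 / 0.885 = 1.028×10^5 C
I = Q / t = 1.028×10^5 / 5130 s = 20.0 A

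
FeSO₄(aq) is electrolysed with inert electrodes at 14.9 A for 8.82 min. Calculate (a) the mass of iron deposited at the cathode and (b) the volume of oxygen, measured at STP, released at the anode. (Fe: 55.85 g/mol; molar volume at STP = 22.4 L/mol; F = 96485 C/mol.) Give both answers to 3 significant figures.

Q = 14.9 × 529.2 = 7885 C; n(e⁻) = 7885 / 96485 = 0.08172 mol
Cathode: Fe²⁺ + 2e⁻ → Fe → n(Fe) = 0.08172/2 = 0.04086 mol → 2.28 g
Anode: 2H₂O → O₂ + 4H⁺ + 4e⁻ → n(O₂) = 0.08172/4 = 0.02043 mol → 0.458 L

2.28 g Fe; 0.458 L O₂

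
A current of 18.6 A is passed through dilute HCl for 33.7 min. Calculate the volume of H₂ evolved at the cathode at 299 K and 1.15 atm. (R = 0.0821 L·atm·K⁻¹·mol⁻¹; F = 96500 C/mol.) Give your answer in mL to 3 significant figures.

Charge passed = 18.6 × 2022 = 37610 C
Moles of electrons = 37610 / 96500 = 0.3897 mol
2H⁺ + 2e⁻ → H₂, so n(H₂) = 0.3897 / 2 = 0.1949 mol
V = nRT/P = 0.1949 × 0.0821 × 299 / 1.15 = 4.160 L
= 4160 mL

4160 mL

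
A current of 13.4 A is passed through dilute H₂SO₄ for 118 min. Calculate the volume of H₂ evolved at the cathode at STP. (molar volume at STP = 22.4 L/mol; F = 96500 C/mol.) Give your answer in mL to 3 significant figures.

11000 mL

Charge passed = 13.4 × 7080 = 94870 C
n(e⁻) = Q/F = 94870/96500 = 0.9831 mol
2H⁺ + 2e⁻ → H₂, so n(H₂) = 0.9831 / 2 = 0.4916 mol
V = 0.4916 × 22.4 = 11.01 L
= 11000 mL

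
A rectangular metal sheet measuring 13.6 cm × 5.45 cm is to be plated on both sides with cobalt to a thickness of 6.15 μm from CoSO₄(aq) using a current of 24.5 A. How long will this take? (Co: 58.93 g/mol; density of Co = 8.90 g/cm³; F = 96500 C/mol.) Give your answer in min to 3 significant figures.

1.81 min

Plated area = 2 × 13.6 × 5.45 = 148.2 cm²
Volume = 148.2 × 6.15×10⁻⁴ cm = 0.09114 cm³
m(Co) = 0.09114 × 8.90 = 0.8111 g
n(Co) = 0.8111 / 58.93 = 0.01376 mol; n(e⁻) = 2 × 0.01376 = 0.02752 mol
Q = 0.02752 × 96500 = 2656 C
t = 2656 / 24.5 = 108.4 s = 1.81 min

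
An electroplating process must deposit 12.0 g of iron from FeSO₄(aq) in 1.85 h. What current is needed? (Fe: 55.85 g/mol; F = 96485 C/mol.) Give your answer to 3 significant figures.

n(Fe) = 12.0 / 55.85 = 0.2149 mol
Fe²⁺ + 2e⁻ → Fe, so n(e⁻) = 2 × 0.2149 = 0.4298 mol
Q = 0.4298 × 96485 = 41470 C
I = Q / t = 41470 / 6660 s = 6.23 A

6.23 A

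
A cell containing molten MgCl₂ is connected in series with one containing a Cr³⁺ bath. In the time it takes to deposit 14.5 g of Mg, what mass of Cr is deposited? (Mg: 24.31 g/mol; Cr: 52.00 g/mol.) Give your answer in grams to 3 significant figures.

20.7 g

n(Mg) = 14.5 / 24.31 = 0.5965 mol
Mg²⁺ + 2e⁻ → Mg, so n(e⁻) = 2 × 0.5965 = 1.193 mol
The cells are in series, so the same charge (and hence the same n(e⁻) = 1.193 mol) passes through both.
Cr³⁺ + 3e⁻ → Cr, so n(Cr) = 1.193 / 3 = 0.3977 mol
m(Cr) = 0.3977 × 52.00 = 20.7 g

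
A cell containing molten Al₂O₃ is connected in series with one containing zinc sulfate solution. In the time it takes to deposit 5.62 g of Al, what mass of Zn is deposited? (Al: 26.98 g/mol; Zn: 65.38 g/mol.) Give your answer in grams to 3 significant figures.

n(Al) = 5.62 / 26.98 = 0.2083 mol
Al³⁺ + 3e⁻ → Al, so n(e⁻) = 3 × 0.2083 = 0.6249 mol
The cells are in series, so the same charge (and hence the same n(e⁻) = 0.6249 mol) passes through both.
Zn²⁺ + 2e⁻ → Zn, so n(Zn) = 0.6249 / 2 = 0.3125 mol
m(Zn) = 0.3125 × 65.38 = 20.4 g

20.4 g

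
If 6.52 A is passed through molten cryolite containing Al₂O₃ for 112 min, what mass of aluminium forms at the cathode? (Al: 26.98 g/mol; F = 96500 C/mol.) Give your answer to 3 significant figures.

Q = It = 6.52 × 6720 = 43810 C
n(e⁻) = Q/F = 43810/96500 = 0.4540 mol
Al³⁺ + 3e⁻ → Al, so n(Al) = 0.4540 / 3 = 0.1513 mol
m = 0.1513 × 26.98 = 4.08 g

4.08 g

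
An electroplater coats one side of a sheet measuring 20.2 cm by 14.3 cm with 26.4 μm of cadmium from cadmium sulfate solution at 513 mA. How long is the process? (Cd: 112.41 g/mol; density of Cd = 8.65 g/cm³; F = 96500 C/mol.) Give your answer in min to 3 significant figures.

368 min

Plated area = 20.2 × 14.3 = 288.9 cm²
Volume = 288.9 × 26.4×10⁻⁴ cm = 0.7627 cm³
m(Cd) = 0.7627 × 8.65 = 6.597 g
n(Cd) = 6.597 / 112.41 = 0.05869 mol; n(e⁻) = 2 × 0.05869 = 0.1174 mol
Q = 0.1174 × 96500 = 11330 C
t = 11330 / 0.513 = 22090 s = 368 min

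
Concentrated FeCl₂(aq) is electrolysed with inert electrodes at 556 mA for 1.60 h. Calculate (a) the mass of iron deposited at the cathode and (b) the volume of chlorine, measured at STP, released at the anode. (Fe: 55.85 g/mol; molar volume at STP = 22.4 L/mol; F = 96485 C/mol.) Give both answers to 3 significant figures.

0.927 g Fe; 0.372 L Cl₂

Q = 0.556 × 5760 = 3203 C; n(e⁻) = 3203 / 96485 = 0.03320 mol
Cathode: Fe²⁺ + 2e⁻ → Fe → n(Fe) = 0.03320/2 = 0.01660 mol → 0.927 g
Anode: 2Cl⁻ → Cl₂ + 2e⁻ → n(Cl₂) = 0.03320/2 = 0.01660 mol → 0.372 L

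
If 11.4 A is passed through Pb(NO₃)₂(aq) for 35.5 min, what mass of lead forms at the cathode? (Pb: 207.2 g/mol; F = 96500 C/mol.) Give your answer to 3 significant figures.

26.1 g

Q = 11.4 A × 2130 s = 24280 C
n(e⁻) = 24280 / 96500 = 0.2516 mol
Pb²⁺ + 2e⁻ → Pb, so n(Pb) = 0.2516 / 2 = 0.1258 mol
m = 0.1258 × 207.2 = 26.1 g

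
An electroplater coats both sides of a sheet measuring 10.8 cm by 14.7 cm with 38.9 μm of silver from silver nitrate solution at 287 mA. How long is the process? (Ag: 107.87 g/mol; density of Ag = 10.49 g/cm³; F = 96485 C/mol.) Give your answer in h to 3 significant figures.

Plated area = 2 × 10.8 × 14.7 = 317.5 cm²
Volume = 317.5 × 38.9×10⁻⁴ cm = 1.235 cm³
m(Ag) = 1.235 × 10.49 = 12.96 g
n(Ag) = 12.96 / 107.87 = 0.1201 mol; n(e⁻) = 0.1201 mol
Q = 0.1201 × 96485 = 11590 C
t = 11590 / 0.287 = 40380 s = 11.2 h

11.2 h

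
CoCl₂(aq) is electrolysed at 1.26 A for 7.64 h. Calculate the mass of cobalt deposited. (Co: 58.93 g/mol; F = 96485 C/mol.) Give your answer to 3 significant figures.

10.6 g

Q = It = 1.26 × 27504 = 34660 C
n(e⁻) = 34660 / 96485 = 0.3592 mol
Co²⁺ + 2e⁻ → Co, so n(Co) = 0.3592 / 2 = 0.1796 mol
m = 0.1796 × 58.93 = 10.6 g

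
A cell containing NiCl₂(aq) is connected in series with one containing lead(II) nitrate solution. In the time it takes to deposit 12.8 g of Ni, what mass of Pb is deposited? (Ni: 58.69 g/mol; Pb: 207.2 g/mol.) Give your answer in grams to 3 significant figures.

45.2 g

n(Ni) = 12.8 / 58.69 = 0.2181 mol
Ni²⁺ + 2e⁻ → Ni, so n(e⁻) = 2 × 0.2181 = 0.4362 mol
Since the cells are in series, n(e⁻) in the Pb cell is also 0.4362 mol.
Pb²⁺ + 2e⁻ → Pb, so n(Pb) = 0.4362 / 2 = 0.2181 mol
m(Pb) = 0.2181 × 207.2 = 45.2 g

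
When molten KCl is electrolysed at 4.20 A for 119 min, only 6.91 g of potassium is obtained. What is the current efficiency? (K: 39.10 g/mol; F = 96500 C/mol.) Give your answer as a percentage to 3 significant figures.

56.9%

Q = 4.20 × 7140 = 29990 C
n(e⁻) = 29990 / 96500 = 0.3108 mol
K⁺ + e⁻ → K, so theoretical n(K) = 0.3108 mol → 12.15 g
Efficiency = 6.91 / 12.15 = 0.5687 = 56.9%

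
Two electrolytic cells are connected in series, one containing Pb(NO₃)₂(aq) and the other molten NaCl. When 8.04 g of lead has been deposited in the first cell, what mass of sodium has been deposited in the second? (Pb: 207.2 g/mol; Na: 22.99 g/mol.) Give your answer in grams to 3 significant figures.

1.78 g

n(Pb) = 8.04 / 207.2 = 0.03880 mol
Pb²⁺ + 2e⁻ → Pb, so n(e⁻) = 2 × 0.03880 = 0.07760 mol
Since the cells are in series, n(e⁻) in the Na cell is also 0.07760 mol.
Na⁺ + e⁻ → Na, so n(Na) = 0.07760 mol
m(Na) = 0.07760 × 22.99 = 1.78 g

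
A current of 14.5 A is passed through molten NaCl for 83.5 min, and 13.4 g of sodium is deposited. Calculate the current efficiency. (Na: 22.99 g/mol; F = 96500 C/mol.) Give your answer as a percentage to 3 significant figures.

Q = 14.5 × 5010 = 72650 C
n(e⁻) = 72650 / 96500 = 0.7528 mol
Na⁺ + e⁻ → Na, so theoretical n(Na) = 0.7528 mol → 17.31 g
Efficiency = 13.4 / 17.31 = 0.7741 = 77.4%

77.4%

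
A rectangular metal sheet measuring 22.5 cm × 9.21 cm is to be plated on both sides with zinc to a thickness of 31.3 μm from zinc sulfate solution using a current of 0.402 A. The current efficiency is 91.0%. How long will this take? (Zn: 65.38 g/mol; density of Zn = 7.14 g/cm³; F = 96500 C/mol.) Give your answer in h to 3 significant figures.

20.8 h

Plated area = 2 × 22.5 × 9.21 = 414.5 cm²
Volume = 414.5 × 31.3×10⁻⁴ cm = 1.297 cm³
m(Zn) = 1.297 × 7.14 = 9.261 g
n(Zn) = 9.261 / 65.38 = 0.1416 mol; n(e⁻) = 2 × 0.1416 = 0.2832 mol
Q = 0.2832 × 96500 / 0.910 = 30030 C
t = 30030 / 0.402 = 74700 s = 20.8 h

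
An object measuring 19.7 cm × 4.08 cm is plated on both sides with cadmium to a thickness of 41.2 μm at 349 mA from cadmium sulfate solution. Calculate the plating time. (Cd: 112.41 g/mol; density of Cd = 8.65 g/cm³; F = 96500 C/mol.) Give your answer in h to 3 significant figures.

Plated area = 2 × 19.7 × 4.08 = 160.8 cm²
Volume = 160.8 × 41.2×10⁻⁴ cm = 0.6625 cm³
m(Cd) = 0.6625 × 8.65 = 5.731 g
n(Cd) = 5.731 / 112.41 = 0.05098 mol; n(e⁻) = 2 × 0.05098 = 0.1020 mol
Q = 0.1020 × 96500 = 9843 C
t = 9843 / 0.349 = 28200 s = 7.83 h

7.83 h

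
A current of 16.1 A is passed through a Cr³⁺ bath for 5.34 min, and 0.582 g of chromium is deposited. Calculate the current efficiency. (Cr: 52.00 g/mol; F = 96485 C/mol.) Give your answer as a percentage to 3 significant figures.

62.8%

Q = 16.1 × 320.4 = 5158 C
n(e⁻) = 5158 / 96485 = 0.05346 mol
Cr³⁺ + 3e⁻ → Cr, so theoretical n(Cr) = 0.01782 mol → 0.9266 g
Efficiency = 0.582 / 0.9266 = 0.6281 = 62.8%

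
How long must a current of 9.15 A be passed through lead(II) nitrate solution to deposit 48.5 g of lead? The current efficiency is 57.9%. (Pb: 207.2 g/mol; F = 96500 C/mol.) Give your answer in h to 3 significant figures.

n(Pb) = 48.5 / 207.2 = 0.2341 mol
Pb²⁺ + 2e⁻ → Pb, so n(e⁻) = 2 × 0.2341 = 0.4682 mol
Q = 0.4682 × 96500 / 0.579 = 78030 C
t = Q / I = 78030 / 9.15 = 8528 s = 2.37 h

2.37 h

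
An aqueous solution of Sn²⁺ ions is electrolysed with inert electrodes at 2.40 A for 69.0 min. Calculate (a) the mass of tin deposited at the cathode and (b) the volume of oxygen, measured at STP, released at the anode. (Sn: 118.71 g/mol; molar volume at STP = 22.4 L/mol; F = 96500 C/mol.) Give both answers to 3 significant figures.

Q = 2.40 × 4140 = 9936 C; n(e⁻) = 9936 / 96500 = 0.1030 mol
Cathode: Sn²⁺ + 2e⁻ → Sn → n(Sn) = 0.1030/2 = 0.05150 mol → 6.11 g
Anode: 2H₂O → O₂ + 4H⁺ + 4e⁻ → n(O₂) = 0.1030/4 = 0.02575 mol → 0.577 L

6.11 g Sn; 0.577 L O₂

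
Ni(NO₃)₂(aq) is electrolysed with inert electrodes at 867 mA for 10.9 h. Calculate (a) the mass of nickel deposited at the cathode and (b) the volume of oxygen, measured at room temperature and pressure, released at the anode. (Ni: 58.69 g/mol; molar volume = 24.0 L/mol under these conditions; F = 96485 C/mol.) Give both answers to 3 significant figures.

Q = 0.867 × 39240 = 34020 C; n(e⁻) = 34020 / 96485 = 0.3526 mol
Cathode: Ni²⁺ + 2e⁻ → Ni → n(Ni) = 0.3526/2 = 0.1763 mol → 10.3 g
Anode: 2H₂O → O₂ + 4H⁺ + 4e⁻ → n(O₂) = 0.3526/4 = 0.08815 mol → 2.12 L

10.3 g Ni; 2.12 L O₂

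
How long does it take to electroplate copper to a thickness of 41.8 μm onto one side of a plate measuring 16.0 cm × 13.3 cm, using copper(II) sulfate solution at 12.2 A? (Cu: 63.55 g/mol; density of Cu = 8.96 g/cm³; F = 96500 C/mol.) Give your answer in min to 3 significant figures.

33.1 min

Plated area = 16.0 × 13.3 = 212.8 cm²
Volume = 212.8 × 41.8×10⁻⁴ cm = 0.8895 cm³
m(Cu) = 0.8895 × 8.96 = 7.970 g
n(Cu) = 7.970 / 63.55 = 0.1254 mol; n(e⁻) = 2 × 0.1254 = 0.2508 mol
Q = 0.2508 × 96500 = 24200 C
t = 24200 / 12.2 = 1984 s = 33.1 min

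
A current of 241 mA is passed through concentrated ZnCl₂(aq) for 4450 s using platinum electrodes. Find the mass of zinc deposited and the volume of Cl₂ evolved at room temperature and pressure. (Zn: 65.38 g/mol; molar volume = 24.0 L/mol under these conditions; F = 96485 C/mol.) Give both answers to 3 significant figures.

0.363 g Zn; 0.133 L Cl₂

Q = 0.241 × 4450 = 1072 C; n(e⁻) = 1072 / 96485 = 0.01111 mol
Cathode: Zn²⁺ + 2e⁻ → Zn → n(Zn) = 0.01111/2 = 0.005555 mol → 0.363 g
Anode: 2Cl⁻ → Cl₂ + 2e⁻ → n(Cl₂) = 0.01111/2 = 0.005555 mol → 0.133 L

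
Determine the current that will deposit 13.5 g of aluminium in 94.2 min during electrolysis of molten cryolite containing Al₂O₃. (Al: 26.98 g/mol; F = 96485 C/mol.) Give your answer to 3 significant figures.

n(Al) = 13.5 / 26.98 = 0.5004 mol
Al³⁺ + 3e⁻ → Al, so n(e⁻) = 3 × 0.5004 = 1.501 mol
Q = 1.501 × 96485 = 1.448×10^5 C
I = Q / t = 1.448×10^5 / 5652 s = 25.6 A

25.6 A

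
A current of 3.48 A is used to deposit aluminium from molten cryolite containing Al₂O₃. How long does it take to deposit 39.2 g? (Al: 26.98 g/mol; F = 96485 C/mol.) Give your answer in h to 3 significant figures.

n(Al) = 39.2 / 26.98 = 1.453 mol
Al³⁺ + 3e⁻ → Al, so n(e⁻) = 3 × 1.453 = 4.359 mol
Q = 4.359 × 96485 = 4.206×10^5 C
t = Q / I = 4.206×10^5 / 3.48 = 1.209×10^5 s = 33.6 h

33.6 h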